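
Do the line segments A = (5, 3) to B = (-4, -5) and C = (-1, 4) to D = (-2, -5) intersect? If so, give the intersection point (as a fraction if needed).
Yes; intersection at (-130/73, -221/73) (t = 55/73 on AB, s = 57/73 on CD)

Parametrize AB as A + t(B − A) = (5 + -9 t, 3 + -8 t) and CD as C + s(D − C) = (-1 + -1 s, 4 + -9 s). Solve the linear system for (t, s). Determinant = -73 ≠ 0, so a unique intersection of the containing lines exists. Solution: t = 55/73, s = 57/73 — both in [0, 1], so the segments cross. Intersection point: (-130/73, -221/73).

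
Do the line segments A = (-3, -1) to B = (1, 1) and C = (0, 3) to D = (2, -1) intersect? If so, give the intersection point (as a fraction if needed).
Yes; intersection at (1, 1) (t = 1 on AB, s = 1/2 on CD)

Parametrize AB as A + t(B − A) = (-3 + 4 t, -1 + 2 t) and CD as C + s(D − C) = (0 + 2 s, 3 + -4 s). Solve the linear system for (t, s). Determinant = 20 ≠ 0, so a unique intersection of the containing lines exists. Solution: t = 1, s = 1/2 — both in [0, 1], so the segments cross. Intersection point: (1, 1).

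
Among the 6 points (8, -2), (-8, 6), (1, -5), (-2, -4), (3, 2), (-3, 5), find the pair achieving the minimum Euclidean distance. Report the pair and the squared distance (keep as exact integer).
Pair = ((1, -5), (-2, -4)); squared distance = 10

Compute all C(6, 2) = 15 pairwise squared distances (x_i − x_j)² + (y_i − y_j)². The minimum is 10, attained by the pair ((1, -5), (-2, -4)).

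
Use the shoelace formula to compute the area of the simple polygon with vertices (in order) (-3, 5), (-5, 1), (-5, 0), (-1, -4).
Area = 15

Shoelace formula: Area = (1/2) |Σ_i (x_i · y_{i+1} − x_{i+1} · y_i)| (indices mod n). Compute each cross term:
  (-3)(1) − (-5)(5) = 22
  (-5)(0) − (-5)(1) = 5
  (-5)(-4) − (-1)(0) = 20
  (-1)(5) − (-3)(-4) = -17
Sum = 30, so (signed) Area = 30/2 = 15, |Area| = 15.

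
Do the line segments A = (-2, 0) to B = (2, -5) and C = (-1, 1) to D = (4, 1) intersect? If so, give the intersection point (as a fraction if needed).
No (intersection of containing lines falls outside at least one segment)

Parametrize and solve: t = -1/5, s = -9/25. At least one of these is outside [0, 1], so the segments do not intersect.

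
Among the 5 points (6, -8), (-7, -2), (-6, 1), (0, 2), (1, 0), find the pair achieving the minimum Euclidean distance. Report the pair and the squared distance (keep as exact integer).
Pair = ((0, 2), (1, 0)); squared distance = 5

Compute all C(5, 2) = 10 pairwise squared distances (x_i − x_j)² + (y_i − y_j)². The minimum is 5, attained by the pair ((0, 2), (1, 0)).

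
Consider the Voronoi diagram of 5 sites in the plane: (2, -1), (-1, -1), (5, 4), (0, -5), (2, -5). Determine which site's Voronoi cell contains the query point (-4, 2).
Nearest site = (-1, -1)

The Voronoi cell of site s contains exactly those query points closer to s than to any other site. Compute squared distances from q = (-4, 2) to each site:
  (-1 − -4)² + (-1 − 2)² = 18
  (2 − -4)² + (-1 − 2)² = 45
  (0 − -4)² + (-5 − 2)² = 65
  (2 − -4)² + (-5 − 2)² = 85
  (5 − -4)² + (4 − 2)² = 85
Minimum is attained by (-1, -1), so q lies in its Voronoi cell.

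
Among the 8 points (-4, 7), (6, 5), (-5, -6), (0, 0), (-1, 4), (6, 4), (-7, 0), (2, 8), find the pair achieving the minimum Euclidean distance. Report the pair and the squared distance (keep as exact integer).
Pair = ((6, 5), (6, 4)); squared distance = 1

Compute all C(8, 2) = 28 pairwise squared distances (x_i − x_j)² + (y_i − y_j)². The minimum is 1, attained by the pair ((6, 5), (6, 4)).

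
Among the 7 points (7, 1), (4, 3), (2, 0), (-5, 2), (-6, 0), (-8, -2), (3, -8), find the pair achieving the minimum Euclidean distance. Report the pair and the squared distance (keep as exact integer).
Pair = ((-5, 2), (-6, 0)); squared distance = 5

Compute all C(7, 2) = 21 pairwise squared distances (x_i − x_j)² + (y_i − y_j)². The minimum is 5, attained by the pair ((-5, 2), (-6, 0)).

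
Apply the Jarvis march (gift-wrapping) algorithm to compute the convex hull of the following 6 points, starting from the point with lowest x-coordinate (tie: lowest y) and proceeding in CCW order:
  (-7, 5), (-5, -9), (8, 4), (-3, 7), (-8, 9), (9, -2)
Hull (CCW) = [(-8, 9), (-5, -9), (9, -2), (8, 4)]

Jarvis march: at each step, from the current hull vertex p, select the next vertex q as the point such that every other point lies strictly to the left of (or on) the directed line p → q. (Equivalently: for every other point r, the cross product (q − p) × (r − p) ≥ 0.)
Starting point (lowest x, tie lowest y): (-8, 9). Wrap until returning to start. Resulting hull: (-8, 9), (-5, -9), (9, -2), (8, 4).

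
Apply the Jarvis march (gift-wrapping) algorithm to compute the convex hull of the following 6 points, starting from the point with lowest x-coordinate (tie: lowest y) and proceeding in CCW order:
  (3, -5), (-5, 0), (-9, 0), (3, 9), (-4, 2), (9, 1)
Hull (CCW) = [(-9, 0), (3, -5), (9, 1), (3, 9)]

Jarvis march: at each step, from the current hull vertex p, select the next vertex q as the point such that every other point lies strictly to the left of (or on) the directed line p → q. (Equivalently: for every other point r, the cross product (q − p) × (r − p) ≥ 0.)
Starting point (lowest x, tie lowest y): (-9, 0). Wrap until returning to start. Resulting hull: (-9, 0), (3, -5), (9, 1), (3, 9).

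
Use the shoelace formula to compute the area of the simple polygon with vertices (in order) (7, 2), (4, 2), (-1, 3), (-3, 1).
Area = 15/2

Shoelace formula: Area = (1/2) |Σ_i (x_i · y_{i+1} − x_{i+1} · y_i)| (indices mod n). Compute each cross term:
  (7)(2) − (4)(2) = 6
  (4)(3) − (-1)(2) = 14
  (-1)(1) − (-3)(3) = 8
  (-3)(2) − (7)(1) = -13
Sum = 15, so (signed) Area = 15/2 = 15/2, |Area| = 15/2.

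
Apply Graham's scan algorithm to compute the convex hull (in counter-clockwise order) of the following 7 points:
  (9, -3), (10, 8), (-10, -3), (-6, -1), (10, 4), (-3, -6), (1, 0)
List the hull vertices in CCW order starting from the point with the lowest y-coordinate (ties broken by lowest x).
Hull (CCW) = [(-3, -6), (9, -3), (10, 4), (10, 8), (-10, -3)]

Graham scan procedure:
  1. Find the pivot p₀ = point with lowest y (tie → lowest x): (-3, -6).
  2. Sort the remaining points by polar angle around p₀.
  3. Walk through sorted points, maintaining a stack; pop the top while the last three entries make a non-left turn (cross product ≤ 0).
  4. Final stack is the convex hull in CCW order: (-3, -6), (9, -3), (10, 4), (10, 8), (-10, -3).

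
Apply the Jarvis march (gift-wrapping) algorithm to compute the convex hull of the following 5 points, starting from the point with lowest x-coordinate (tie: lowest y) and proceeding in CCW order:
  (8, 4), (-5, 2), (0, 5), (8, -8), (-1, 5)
Hull (CCW) = [(-5, 2), (8, -8), (8, 4), (0, 5), (-1, 5)]

Jarvis march: at each step, from the current hull vertex p, select the next vertex q as the point such that every other point lies strictly to the left of (or on) the directed line p → q. (Equivalently: for every other point r, the cross product (q − p) × (r − p) ≥ 0.)
Starting point (lowest x, tie lowest y): (-5, 2). Wrap until returning to start. Resulting hull: (-5, 2), (8, -8), (8, 4), (0, 5), (-1, 5).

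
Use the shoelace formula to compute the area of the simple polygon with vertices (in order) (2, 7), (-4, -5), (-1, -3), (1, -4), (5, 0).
Area = 87/2

Shoelace formula: Area = (1/2) |Σ_i (x_i · y_{i+1} − x_{i+1} · y_i)| (indices mod n). Compute each cross term:
  (2)(-5) − (-4)(7) = 18
  (-4)(-3) − (-1)(-5) = 7
  (-1)(-4) − (1)(-3) = 7
  (1)(0) − (5)(-4) = 20
  (5)(7) − (2)(0) = 35
Sum = 87, so (signed) Area = 87/2 = 87/2, |Area| = 87/2.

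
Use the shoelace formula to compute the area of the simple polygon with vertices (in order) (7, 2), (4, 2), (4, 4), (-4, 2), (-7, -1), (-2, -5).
Area = 60

Shoelace formula: Area = (1/2) |Σ_i (x_i · y_{i+1} − x_{i+1} · y_i)| (indices mod n). Compute each cross term:
  (7)(2) − (4)(2) = 6
  (4)(4) − (4)(2) = 8
  (4)(2) − (-4)(4) = 24
  (-4)(-1) − (-7)(2) = 18
  (-7)(-5) − (-2)(-1) = 33
  (-2)(2) − (7)(-5) = 31
Sum = 120, so (signed) Area = 120/2 = 60, |Area| = 60.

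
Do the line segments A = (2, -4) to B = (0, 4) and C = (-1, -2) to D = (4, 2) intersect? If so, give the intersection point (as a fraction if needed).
Yes; intersection at (13/12, -1/3) (t = 11/24 on AB, s = 5/12 on CD)

Parametrize AB as A + t(B − A) = (2 + -2 t, -4 + 8 t) and CD as C + s(D − C) = (-1 + 5 s, -2 + 4 s). Solve the linear system for (t, s). Determinant = 48 ≠ 0, so a unique intersection of the containing lines exists. Solution: t = 11/24, s = 5/12 — both in [0, 1], so the segments cross. Intersection point: (13/12, -1/3).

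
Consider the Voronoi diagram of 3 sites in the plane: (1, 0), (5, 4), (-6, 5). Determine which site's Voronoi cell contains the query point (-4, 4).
Nearest site = (-6, 5)

The Voronoi cell of site s contains exactly those query points closer to s than to any other site. Compute squared distances from q = (-4, 4) to each site:
  (-6 − -4)² + (5 − 4)² = 5
  (1 − -4)² + (0 − 4)² = 41
  (5 − -4)² + (4 − 4)² = 81
Minimum is attained by (-6, 5), so q lies in its Voronoi cell.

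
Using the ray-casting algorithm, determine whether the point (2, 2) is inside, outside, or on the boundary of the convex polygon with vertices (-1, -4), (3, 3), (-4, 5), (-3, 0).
The point (2, 2) lies strictly inside the polygon

Cast a horizontal ray to the right from the query point and count how many polygon edges it crosses (each edge strictly once or zero times, handled with the usual half-open convention). 
Parity of crossings → odd ⇒ inside.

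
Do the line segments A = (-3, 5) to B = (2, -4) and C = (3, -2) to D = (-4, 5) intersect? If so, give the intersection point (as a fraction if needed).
Yes; intersection at (-7/4, 11/4) (t = 1/4 on AB, s = 19/28 on CD)

Parametrize AB as A + t(B − A) = (-3 + 5 t, 5 + -9 t) and CD as C + s(D − C) = (3 + -7 s, -2 + 7 s). Solve the linear system for (t, s). Determinant = 28 ≠ 0, so a unique intersection of the containing lines exists. Solution: t = 1/4, s = 19/28 — both in [0, 1], so the segments cross. Intersection point: (-7/4, 11/4).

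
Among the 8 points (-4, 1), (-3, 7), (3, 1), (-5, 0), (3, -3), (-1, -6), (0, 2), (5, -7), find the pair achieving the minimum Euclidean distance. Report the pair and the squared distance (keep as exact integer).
Pair = ((-4, 1), (-5, 0)); squared distance = 2

Compute all C(8, 2) = 28 pairwise squared distances (x_i − x_j)² + (y_i − y_j)². The minimum is 2, attained by the pair ((-4, 1), (-5, 0)).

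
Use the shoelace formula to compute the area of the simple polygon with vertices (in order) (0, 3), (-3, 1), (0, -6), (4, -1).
Area = 63/2

Shoelace formula: Area = (1/2) |Σ_i (x_i · y_{i+1} − x_{i+1} · y_i)| (indices mod n). Compute each cross term:
  (0)(1) − (-3)(3) = 9
  (-3)(-6) − (0)(1) = 18
  (0)(-1) − (4)(-6) = 24
  (4)(3) − (0)(-1) = 12
Sum = 63, so (signed) Area = 63/2 = 63/2, |Area| = 63/2.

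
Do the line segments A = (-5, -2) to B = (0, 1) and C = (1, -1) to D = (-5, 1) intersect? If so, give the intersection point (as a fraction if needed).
Yes; intersection at (-25/14, -1/14) (t = 9/14 on AB, s = 13/28 on CD)

Parametrize AB as A + t(B − A) = (-5 + 5 t, -2 + 3 t) and CD as C + s(D − C) = (1 + -6 s, -1 + 2 s). Solve the linear system for (t, s). Determinant = -28 ≠ 0, so a unique intersection of the containing lines exists. Solution: t = 9/14, s = 13/28 — both in [0, 1], so the segments cross. Intersection point: (-25/14, -1/14).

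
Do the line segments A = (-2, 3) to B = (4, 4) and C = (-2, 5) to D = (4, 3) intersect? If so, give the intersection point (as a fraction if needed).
Yes; intersection at (2, 11/3) (t = 2/3 on AB, s = 2/3 on CD)

Parametrize AB as A + t(B − A) = (-2 + 6 t, 3 + 1 t) and CD as C + s(D − C) = (-2 + 6 s, 5 + -2 s). Solve the linear system for (t, s). Determinant = 18 ≠ 0, so a unique intersection of the containing lines exists. Solution: t = 2/3, s = 2/3 — both in [0, 1], so the segments cross. Intersection point: (2, 11/3).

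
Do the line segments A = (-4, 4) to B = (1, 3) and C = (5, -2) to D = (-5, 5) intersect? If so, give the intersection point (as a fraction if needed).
Yes; intersection at (-17/5, 97/25) (t = 3/25 on AB, s = 21/25 on CD)

Parametrize AB as A + t(B − A) = (-4 + 5 t, 4 + -1 t) and CD as C + s(D − C) = (5 + -10 s, -2 + 7 s). Solve the linear system for (t, s). Determinant = -25 ≠ 0, so a unique intersection of the containing lines exists. Solution: t = 3/25, s = 21/25 — both in [0, 1], so the segments cross. Intersection point: (-17/5, 97/25).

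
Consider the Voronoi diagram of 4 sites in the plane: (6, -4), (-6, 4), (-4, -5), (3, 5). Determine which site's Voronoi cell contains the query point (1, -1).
Nearest site = (6, -4)

The Voronoi cell of site s contains exactly those query points closer to s than to any other site. Compute squared distances from q = (1, -1) to each site:
  (6 − 1)² + (-4 − -1)² = 34
  (3 − 1)² + (5 − -1)² = 40
  (-4 − 1)² + (-5 − -1)² = 41
  (-6 − 1)² + (4 − -1)² = 74
Minimum is attained by (6, -4), so q lies in its Voronoi cell.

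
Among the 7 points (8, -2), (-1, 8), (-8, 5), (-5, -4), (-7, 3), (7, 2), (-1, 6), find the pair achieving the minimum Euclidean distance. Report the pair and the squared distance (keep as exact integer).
Pair = ((-1, 8), (-1, 6)); squared distance = 4

Compute all C(7, 2) = 21 pairwise squared distances (x_i − x_j)² + (y_i − y_j)². The minimum is 4, attained by the pair ((-1, 8), (-1, 6)).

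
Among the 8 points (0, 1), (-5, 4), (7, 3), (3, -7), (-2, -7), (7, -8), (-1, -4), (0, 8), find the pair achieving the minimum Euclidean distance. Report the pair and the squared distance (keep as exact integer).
Pair = ((-2, -7), (-1, -4)); squared distance = 10

Compute all C(8, 2) = 28 pairwise squared distances (x_i − x_j)² + (y_i − y_j)². The minimum is 10, attained by the pair ((-2, -7), (-1, -4)).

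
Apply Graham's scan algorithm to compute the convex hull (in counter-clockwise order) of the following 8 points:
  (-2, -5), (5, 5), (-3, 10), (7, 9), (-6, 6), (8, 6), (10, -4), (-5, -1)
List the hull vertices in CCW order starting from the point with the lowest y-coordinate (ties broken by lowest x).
Hull (CCW) = [(-2, -5), (10, -4), (8, 6), (7, 9), (-3, 10), (-6, 6), (-5, -1)]

Graham scan procedure:
  1. Find the pivot p₀ = point with lowest y (tie → lowest x): (-2, -5).
  2. Sort the remaining points by polar angle around p₀.
  3. Walk through sorted points, maintaining a stack; pop the top while the last three entries make a non-left turn (cross product ≤ 0).
  4. Final stack is the convex hull in CCW order: (-2, -5), (10, -4), (8, 6), (7, 9), (-3, 10), (-6, 6), (-5, -1).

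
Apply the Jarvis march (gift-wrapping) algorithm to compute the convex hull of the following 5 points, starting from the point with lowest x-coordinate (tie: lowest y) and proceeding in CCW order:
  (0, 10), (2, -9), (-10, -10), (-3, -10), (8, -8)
Hull (CCW) = [(-10, -10), (-3, -10), (8, -8), (0, 10)]

Jarvis march: at each step, from the current hull vertex p, select the next vertex q as the point such that every other point lies strictly to the left of (or on) the directed line p → q. (Equivalently: for every other point r, the cross product (q − p) × (r − p) ≥ 0.)
Starting point (lowest x, tie lowest y): (-10, -10). Wrap until returning to start. Resulting hull: (-10, -10), (-3, -10), (8, -8), (0, 10).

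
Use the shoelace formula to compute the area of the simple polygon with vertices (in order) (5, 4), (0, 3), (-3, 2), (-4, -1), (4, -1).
Area = 32

Shoelace formula: Area = (1/2) |Σ_i (x_i · y_{i+1} − x_{i+1} · y_i)| (indices mod n). Compute each cross term:
  (5)(3) − (0)(4) = 15
  (0)(2) − (-3)(3) = 9
  (-3)(-1) − (-4)(2) = 11
  (-4)(-1) − (4)(-1) = 8
  (4)(4) − (5)(-1) = 21
Sum = 64, so (signed) Area = 64/2 = 32, |Area| = 32.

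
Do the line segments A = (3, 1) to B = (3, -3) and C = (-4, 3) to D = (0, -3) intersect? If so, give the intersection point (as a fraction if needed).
No (intersection of containing lines falls outside at least one segment)

Parametrize and solve: t = 17/8, s = 7/4. At least one of these is outside [0, 1], so the segments do not intersect.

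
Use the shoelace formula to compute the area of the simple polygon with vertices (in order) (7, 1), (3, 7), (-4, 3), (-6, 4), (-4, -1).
Area = 55

Shoelace formula: Area = (1/2) |Σ_i (x_i · y_{i+1} − x_{i+1} · y_i)| (indices mod n). Compute each cross term:
  (7)(7) − (3)(1) = 46
  (3)(3) − (-4)(7) = 37
  (-4)(4) − (-6)(3) = 2
  (-6)(-1) − (-4)(4) = 22
  (-4)(1) − (7)(-1) = 3
Sum = 110, so (signed) Area = 110/2 = 55, |Area| = 55.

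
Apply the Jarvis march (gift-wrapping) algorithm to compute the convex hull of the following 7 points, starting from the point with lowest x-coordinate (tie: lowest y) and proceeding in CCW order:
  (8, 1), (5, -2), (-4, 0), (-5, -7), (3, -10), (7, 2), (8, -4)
Hull (CCW) = [(-5, -7), (3, -10), (8, -4), (8, 1), (7, 2), (-4, 0)]

Jarvis march: at each step, from the current hull vertex p, select the next vertex q as the point such that every other point lies strictly to the left of (or on) the directed line p → q. (Equivalently: for every other point r, the cross product (q − p) × (r − p) ≥ 0.)
Starting point (lowest x, tie lowest y): (-5, -7). Wrap until returning to start. Resulting hull: (-5, -7), (3, -10), (8, -4), (8, 1), (7, 2), (-4, 0).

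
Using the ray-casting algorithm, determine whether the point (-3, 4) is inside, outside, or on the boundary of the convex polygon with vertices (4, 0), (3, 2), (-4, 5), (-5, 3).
The point (-3, 4) lies strictly inside the polygon

Cast a horizontal ray to the right from the query point and count how many polygon edges it crosses (each edge strictly once or zero times, handled with the usual half-open convention). 
Parity of crossings → odd ⇒ inside.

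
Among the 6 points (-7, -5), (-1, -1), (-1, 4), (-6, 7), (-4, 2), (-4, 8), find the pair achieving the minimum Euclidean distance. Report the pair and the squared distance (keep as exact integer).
Pair = ((-6, 7), (-4, 8)); squared distance = 5

Compute all C(6, 2) = 15 pairwise squared distances (x_i − x_j)² + (y_i − y_j)². The minimum is 5, attained by the pair ((-6, 7), (-4, 8)).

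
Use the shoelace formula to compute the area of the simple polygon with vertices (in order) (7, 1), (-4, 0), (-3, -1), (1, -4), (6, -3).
Area = 69/2

Shoelace formula: Area = (1/2) |Σ_i (x_i · y_{i+1} − x_{i+1} · y_i)| (indices mod n). Compute each cross term:
  (7)(0) − (-4)(1) = 4
  (-4)(-1) − (-3)(0) = 4
  (-3)(-4) − (1)(-1) = 13
  (1)(-3) − (6)(-4) = 21
  (6)(1) − (7)(-3) = 27
Sum = 69, so (signed) Area = 69/2 = 69/2, |Area| = 69/2.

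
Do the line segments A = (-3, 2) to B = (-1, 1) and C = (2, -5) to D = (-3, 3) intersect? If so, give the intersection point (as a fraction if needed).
Yes; intersection at (-23/11, 17/11) (t = 5/11 on AB, s = 9/11 on CD)

Parametrize AB as A + t(B − A) = (-3 + 2 t, 2 + -1 t) and CD as C + s(D − C) = (2 + -5 s, -5 + 8 s). Solve the linear system for (t, s). Determinant = -11 ≠ 0, so a unique intersection of the containing lines exists. Solution: t = 5/11, s = 9/11 — both in [0, 1], so the segments cross. Intersection point: (-23/11, 17/11).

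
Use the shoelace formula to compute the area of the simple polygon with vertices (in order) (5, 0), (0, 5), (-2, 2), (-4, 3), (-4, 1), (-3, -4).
Area = 42

Shoelace formula: Area = (1/2) |Σ_i (x_i · y_{i+1} − x_{i+1} · y_i)| (indices mod n). Compute each cross term:
  (5)(5) − (0)(0) = 25
  (0)(2) − (-2)(5) = 10
  (-2)(3) − (-4)(2) = 2
  (-4)(1) − (-4)(3) = 8
  (-4)(-4) − (-3)(1) = 19
  (-3)(0) − (5)(-4) = 20
Sum = 84, so (signed) Area = 84/2 = 42, |Area| = 42.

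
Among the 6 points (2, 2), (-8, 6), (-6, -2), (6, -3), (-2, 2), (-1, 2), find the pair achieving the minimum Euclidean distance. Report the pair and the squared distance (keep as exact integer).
Pair = ((-2, 2), (-1, 2)); squared distance = 1

Compute all C(6, 2) = 15 pairwise squared distances (x_i − x_j)² + (y_i − y_j)². The minimum is 1, attained by the pair ((-2, 2), (-1, 2)).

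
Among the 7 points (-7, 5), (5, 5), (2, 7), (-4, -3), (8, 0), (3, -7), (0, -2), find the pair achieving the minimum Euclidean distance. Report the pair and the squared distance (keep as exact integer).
Pair = ((5, 5), (2, 7)); squared distance = 13

Compute all C(7, 2) = 21 pairwise squared distances (x_i − x_j)² + (y_i − y_j)². The minimum is 13, attained by the pair ((5, 5), (2, 7)).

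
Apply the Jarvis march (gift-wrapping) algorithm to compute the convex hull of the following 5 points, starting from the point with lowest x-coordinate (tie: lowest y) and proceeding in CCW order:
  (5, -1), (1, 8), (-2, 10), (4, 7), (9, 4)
Hull (CCW) = [(-2, 10), (5, -1), (9, 4), (4, 7)]

Jarvis march: at each step, from the current hull vertex p, select the next vertex q as the point such that every other point lies strictly to the left of (or on) the directed line p → q. (Equivalently: for every other point r, the cross product (q − p) × (r − p) ≥ 0.)
Starting point (lowest x, tie lowest y): (-2, 10). Wrap until returning to start. Resulting hull: (-2, 10), (5, -1), (9, 4), (4, 7).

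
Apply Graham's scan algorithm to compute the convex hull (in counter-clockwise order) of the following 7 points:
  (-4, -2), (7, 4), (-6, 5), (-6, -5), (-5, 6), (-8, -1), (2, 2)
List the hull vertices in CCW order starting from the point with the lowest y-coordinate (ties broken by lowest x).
Hull (CCW) = [(-6, -5), (7, 4), (-5, 6), (-6, 5), (-8, -1)]

Graham scan procedure:
  1. Find the pivot p₀ = point with lowest y (tie → lowest x): (-6, -5).
  2. Sort the remaining points by polar angle around p₀.
  3. Walk through sorted points, maintaining a stack; pop the top while the last three entries make a non-left turn (cross product ≤ 0).
  4. Final stack is the convex hull in CCW order: (-6, -5), (7, 4), (-5, 6), (-6, 5), (-8, -1).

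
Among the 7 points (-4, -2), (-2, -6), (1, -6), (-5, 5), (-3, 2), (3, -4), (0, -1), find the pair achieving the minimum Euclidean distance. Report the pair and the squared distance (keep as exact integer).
Pair = ((1, -6), (3, -4)); squared distance = 8

Compute all C(7, 2) = 21 pairwise squared distances (x_i − x_j)² + (y_i − y_j)². The minimum is 8, attained by the pair ((1, -6), (3, -4)).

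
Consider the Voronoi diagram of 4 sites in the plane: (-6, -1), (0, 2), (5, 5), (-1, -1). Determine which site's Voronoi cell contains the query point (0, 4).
Nearest site = (0, 2)

The Voronoi cell of site s contains exactly those query points closer to s than to any other site. Compute squared distances from q = (0, 4) to each site:
  (0 − 0)² + (2 − 4)² = 4
  (-1 − 0)² + (-1 − 4)² = 26
  (5 − 0)² + (5 − 4)² = 26
  (-6 − 0)² + (-1 − 4)² = 61
Minimum is attained by (0, 2), so q lies in its Voronoi cell.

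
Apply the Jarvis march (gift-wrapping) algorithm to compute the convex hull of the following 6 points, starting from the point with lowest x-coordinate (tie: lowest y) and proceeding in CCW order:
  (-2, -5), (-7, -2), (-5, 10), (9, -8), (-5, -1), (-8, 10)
Hull (CCW) = [(-8, 10), (-7, -2), (-2, -5), (9, -8), (-5, 10)]

Jarvis march: at each step, from the current hull vertex p, select the next vertex q as the point such that every other point lies strictly to the left of (or on) the directed line p → q. (Equivalently: for every other point r, the cross product (q − p) × (r − p) ≥ 0.)
Starting point (lowest x, tie lowest y): (-8, 10). Wrap until returning to start. Resulting hull: (-8, 10), (-7, -2), (-2, -5), (9, -8), (-5, 10).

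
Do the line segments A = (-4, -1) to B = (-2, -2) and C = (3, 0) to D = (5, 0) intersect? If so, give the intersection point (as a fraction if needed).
No (intersection of containing lines falls outside at least one segment)

Parametrize and solve: t = -1, s = -9/2. At least one of these is outside [0, 1], so the segments do not intersect.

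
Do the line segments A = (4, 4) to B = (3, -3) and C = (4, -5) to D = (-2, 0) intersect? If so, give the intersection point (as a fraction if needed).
No (intersection of containing lines falls outside at least one segment)

Parametrize and solve: t = 54/47, s = 9/47. At least one of these is outside [0, 1], so the segments do not intersect.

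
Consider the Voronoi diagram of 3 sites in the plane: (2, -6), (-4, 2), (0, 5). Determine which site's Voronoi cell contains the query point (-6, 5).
Nearest site = (-4, 2)

The Voronoi cell of site s contains exactly those query points closer to s than to any other site. Compute squared distances from q = (-6, 5) to each site:
  (-4 − -6)² + (2 − 5)² = 13
  (0 − -6)² + (5 − 5)² = 36
  (2 − -6)² + (-6 − 5)² = 185
Minimum is attained by (-4, 2), so q lies in its Voronoi cell.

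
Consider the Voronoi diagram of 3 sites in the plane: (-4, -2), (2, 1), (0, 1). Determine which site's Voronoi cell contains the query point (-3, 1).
Nearest site = (0, 1)

The Voronoi cell of site s contains exactly those query points closer to s than to any other site. Compute squared distances from q = (-3, 1) to each site:
  (0 − -3)² + (1 − 1)² = 9
  (-4 − -3)² + (-2 − 1)² = 10
  (2 − -3)² + (1 − 1)² = 25
Minimum is attained by (0, 1), so q lies in its Voronoi cell.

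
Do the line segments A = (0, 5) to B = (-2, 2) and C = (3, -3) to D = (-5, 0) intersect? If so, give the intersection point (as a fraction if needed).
No (intersection of containing lines falls outside at least one segment)

Parametrize and solve: t = 11/6, s = 5/6. At least one of these is outside [0, 1], so the segments do not intersect.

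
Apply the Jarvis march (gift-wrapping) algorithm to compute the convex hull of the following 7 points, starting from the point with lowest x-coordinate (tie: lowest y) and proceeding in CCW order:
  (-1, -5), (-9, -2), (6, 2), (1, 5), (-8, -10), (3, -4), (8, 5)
Hull (CCW) = [(-9, -2), (-8, -10), (3, -4), (8, 5), (1, 5)]

Jarvis march: at each step, from the current hull vertex p, select the next vertex q as the point such that every other point lies strictly to the left of (or on) the directed line p → q. (Equivalently: for every other point r, the cross product (q − p) × (r − p) ≥ 0.)
Starting point (lowest x, tie lowest y): (-9, -2). Wrap until returning to start. Resulting hull: (-9, -2), (-8, -10), (3, -4), (8, 5), (1, 5).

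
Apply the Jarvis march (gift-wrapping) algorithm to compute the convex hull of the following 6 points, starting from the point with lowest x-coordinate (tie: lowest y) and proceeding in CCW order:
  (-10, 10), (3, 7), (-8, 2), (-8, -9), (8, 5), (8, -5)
Hull (CCW) = [(-10, 10), (-8, -9), (8, -5), (8, 5), (3, 7)]

Jarvis march: at each step, from the current hull vertex p, select the next vertex q as the point such that every other point lies strictly to the left of (or on) the directed line p → q. (Equivalently: for every other point r, the cross product (q − p) × (r − p) ≥ 0.)
Starting point (lowest x, tie lowest y): (-10, 10). Wrap until returning to start. Resulting hull: (-10, 10), (-8, -9), (8, -5), (8, 5), (3, 7).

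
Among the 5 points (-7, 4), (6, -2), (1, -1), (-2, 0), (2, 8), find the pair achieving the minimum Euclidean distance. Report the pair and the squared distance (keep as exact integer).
Pair = ((1, -1), (-2, 0)); squared distance = 10

Compute all C(5, 2) = 10 pairwise squared distances (x_i − x_j)² + (y_i − y_j)². The minimum is 10, attained by the pair ((1, -1), (-2, 0)).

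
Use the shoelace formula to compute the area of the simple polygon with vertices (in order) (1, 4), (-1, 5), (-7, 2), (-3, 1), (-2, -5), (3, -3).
Area = 47

Shoelace formula: Area = (1/2) |Σ_i (x_i · y_{i+1} − x_{i+1} · y_i)| (indices mod n). Compute each cross term:
  (1)(5) − (-1)(4) = 9
  (-1)(2) − (-7)(5) = 33
  (-7)(1) − (-3)(2) = -1
  (-3)(-5) − (-2)(1) = 17
  (-2)(-3) − (3)(-5) = 21
  (3)(4) − (1)(-3) = 15
Sum = 94, so (signed) Area = 94/2 = 47, |Area| = 47.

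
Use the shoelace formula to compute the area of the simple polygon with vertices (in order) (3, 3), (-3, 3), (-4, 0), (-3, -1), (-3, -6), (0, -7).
Area = 91/2

Shoelace formula: Area = (1/2) |Σ_i (x_i · y_{i+1} − x_{i+1} · y_i)| (indices mod n). Compute each cross term:
  (3)(3) − (-3)(3) = 18
  (-3)(0) − (-4)(3) = 12
  (-4)(-1) − (-3)(0) = 4
  (-3)(-6) − (-3)(-1) = 15
  (-3)(-7) − (0)(-6) = 21
  (0)(3) − (3)(-7) = 21
Sum = 91, so (signed) Area = 91/2 = 91/2, |Area| = 91/2.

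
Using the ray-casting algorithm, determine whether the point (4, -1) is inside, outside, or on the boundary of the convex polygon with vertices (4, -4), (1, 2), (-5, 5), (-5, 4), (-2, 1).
The point (4, -1) lies strictly outside the polygon

Cast a horizontal ray to the right from the query point and count how many polygon edges it crosses (each edge strictly once or zero times, handled with the usual half-open convention). 
Parity of crossings → even ⇒ outside.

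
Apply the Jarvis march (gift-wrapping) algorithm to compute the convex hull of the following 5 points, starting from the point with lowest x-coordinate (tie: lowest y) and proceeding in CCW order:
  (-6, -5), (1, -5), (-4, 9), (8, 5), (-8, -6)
Hull (CCW) = [(-8, -6), (1, -5), (8, 5), (-4, 9)]

Jarvis march: at each step, from the current hull vertex p, select the next vertex q as the point such that every other point lies strictly to the left of (or on) the directed line p → q. (Equivalently: for every other point r, the cross product (q − p) × (r − p) ≥ 0.)
Starting point (lowest x, tie lowest y): (-8, -6). Wrap until returning to start. Resulting hull: (-8, -6), (1, -5), (8, 5), (-4, 9).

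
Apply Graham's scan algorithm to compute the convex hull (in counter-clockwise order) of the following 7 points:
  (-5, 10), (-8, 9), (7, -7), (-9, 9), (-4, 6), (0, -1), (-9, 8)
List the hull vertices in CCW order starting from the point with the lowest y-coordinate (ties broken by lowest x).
Hull (CCW) = [(7, -7), (-5, 10), (-9, 9), (-9, 8), (0, -1)]

Graham scan procedure:
  1. Find the pivot p₀ = point with lowest y (tie → lowest x): (7, -7).
  2. Sort the remaining points by polar angle around p₀.
  3. Walk through sorted points, maintaining a stack; pop the top while the last three entries make a non-left turn (cross product ≤ 0).
  4. Final stack is the convex hull in CCW order: (7, -7), (-5, 10), (-9, 9), (-9, 8), (0, -1).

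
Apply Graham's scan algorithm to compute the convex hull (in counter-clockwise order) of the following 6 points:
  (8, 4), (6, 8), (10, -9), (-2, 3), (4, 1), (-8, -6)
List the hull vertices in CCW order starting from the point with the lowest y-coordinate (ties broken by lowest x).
Hull (CCW) = [(10, -9), (8, 4), (6, 8), (-2, 3), (-8, -6)]

Graham scan procedure:
  1. Find the pivot p₀ = point with lowest y (tie → lowest x): (10, -9).
  2. Sort the remaining points by polar angle around p₀.
  3. Walk through sorted points, maintaining a stack; pop the top while the last three entries make a non-left turn (cross product ≤ 0).
  4. Final stack is the convex hull in CCW order: (10, -9), (8, 4), (6, 8), (-2, 3), (-8, -6).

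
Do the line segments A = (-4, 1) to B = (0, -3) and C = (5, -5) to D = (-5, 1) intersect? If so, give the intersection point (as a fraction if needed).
Yes; intersection at (-5/2, -1/2) (t = 3/8 on AB, s = 3/4 on CD)

Parametrize AB as A + t(B − A) = (-4 + 4 t, 1 + -4 t) and CD as C + s(D − C) = (5 + -10 s, -5 + 6 s). Solve the linear system for (t, s). Determinant = 16 ≠ 0, so a unique intersection of the containing lines exists. Solution: t = 3/8, s = 3/4 — both in [0, 1], so the segments cross. Intersection point: (-5/2, -1/2).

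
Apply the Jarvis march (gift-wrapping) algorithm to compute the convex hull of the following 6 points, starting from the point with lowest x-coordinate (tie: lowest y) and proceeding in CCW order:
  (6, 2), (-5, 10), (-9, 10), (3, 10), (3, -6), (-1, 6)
Hull (CCW) = [(-9, 10), (3, -6), (6, 2), (3, 10)]

Jarvis march: at each step, from the current hull vertex p, select the next vertex q as the point such that every other point lies strictly to the left of (or on) the directed line p → q. (Equivalently: for every other point r, the cross product (q − p) × (r − p) ≥ 0.)
Starting point (lowest x, tie lowest y): (-9, 10). Wrap until returning to start. Resulting hull: (-9, 10), (3, -6), (6, 2), (3, 10).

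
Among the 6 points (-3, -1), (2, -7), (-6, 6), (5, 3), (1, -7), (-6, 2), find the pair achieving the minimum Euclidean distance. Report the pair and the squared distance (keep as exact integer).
Pair = ((2, -7), (1, -7)); squared distance = 1

Compute all C(6, 2) = 15 pairwise squared distances (x_i − x_j)² + (y_i − y_j)². The minimum is 1, attained by the pair ((2, -7), (1, -7)).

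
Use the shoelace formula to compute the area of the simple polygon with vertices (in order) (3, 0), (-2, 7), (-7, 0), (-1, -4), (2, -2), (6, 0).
Area = 60

Shoelace formula: Area = (1/2) |Σ_i (x_i · y_{i+1} − x_{i+1} · y_i)| (indices mod n). Compute each cross term:
  (3)(7) − (-2)(0) = 21
  (-2)(0) − (-7)(7) = 49
  (-7)(-4) − (-1)(0) = 28
  (-1)(-2) − (2)(-4) = 10
  (2)(0) − (6)(-2) = 12
  (6)(0) − (3)(0) = 0
Sum = 120, so (signed) Area = 120/2 = 60, |Area| = 60.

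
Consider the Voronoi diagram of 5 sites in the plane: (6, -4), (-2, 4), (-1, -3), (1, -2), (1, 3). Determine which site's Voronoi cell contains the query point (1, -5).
Nearest site = (-1, -3)

The Voronoi cell of site s contains exactly those query points closer to s than to any other site. Compute squared distances from q = (1, -5) to each site:
  (-1 − 1)² + (-3 − -5)² = 8
  (1 − 1)² + (-2 − -5)² = 9
  (6 − 1)² + (-4 − -5)² = 26
  (1 − 1)² + (3 − -5)² = 64
  (-2 − 1)² + (4 − -5)² = 90
Minimum is attained by (-1, -3), so q lies in its Voronoi cell.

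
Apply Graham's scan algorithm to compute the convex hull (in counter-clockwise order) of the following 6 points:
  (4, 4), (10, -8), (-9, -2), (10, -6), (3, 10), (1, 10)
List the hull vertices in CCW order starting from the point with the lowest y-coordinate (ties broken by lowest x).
Hull (CCW) = [(10, -8), (10, -6), (3, 10), (1, 10), (-9, -2)]

Graham scan procedure:
  1. Find the pivot p₀ = point with lowest y (tie → lowest x): (10, -8).
  2. Sort the remaining points by polar angle around p₀.
  3. Walk through sorted points, maintaining a stack; pop the top while the last three entries make a non-left turn (cross product ≤ 0).
  4. Final stack is the convex hull in CCW order: (10, -8), (10, -6), (3, 10), (1, 10), (-9, -2).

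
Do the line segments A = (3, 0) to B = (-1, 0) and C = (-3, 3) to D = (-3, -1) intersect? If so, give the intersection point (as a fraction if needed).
No (intersection of containing lines falls outside at least one segment)

Parametrize and solve: t = 3/2, s = 3/4. At least one of these is outside [0, 1], so the segments do not intersect.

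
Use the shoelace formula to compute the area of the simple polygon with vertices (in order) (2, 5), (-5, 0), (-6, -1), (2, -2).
Area = 29

Shoelace formula: Area = (1/2) |Σ_i (x_i · y_{i+1} − x_{i+1} · y_i)| (indices mod n). Compute each cross term:
  (2)(0) − (-5)(5) = 25
  (-5)(-1) − (-6)(0) = 5
  (-6)(-2) − (2)(-1) = 14
  (2)(5) − (2)(-2) = 14
Sum = 58, so (signed) Area = 58/2 = 29, |Area| = 29.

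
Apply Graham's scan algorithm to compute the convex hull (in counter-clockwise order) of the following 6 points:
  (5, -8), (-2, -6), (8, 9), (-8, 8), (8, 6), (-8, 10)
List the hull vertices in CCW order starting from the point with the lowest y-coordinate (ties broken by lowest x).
Hull (CCW) = [(5, -8), (8, 6), (8, 9), (-8, 10), (-8, 8), (-2, -6)]

Graham scan procedure:
  1. Find the pivot p₀ = point with lowest y (tie → lowest x): (5, -8).
  2. Sort the remaining points by polar angle around p₀.
  3. Walk through sorted points, maintaining a stack; pop the top while the last three entries make a non-left turn (cross product ≤ 0).
  4. Final stack is the convex hull in CCW order: (5, -8), (8, 6), (8, 9), (-8, 10), (-8, 8), (-2, -6).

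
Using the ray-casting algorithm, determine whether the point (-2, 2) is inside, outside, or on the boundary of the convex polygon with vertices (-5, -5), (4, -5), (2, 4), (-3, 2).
The point (-2, 2) lies strictly inside the polygon

Cast a horizontal ray to the right from the query point and count how many polygon edges it crosses (each edge strictly once or zero times, handled with the usual half-open convention). 
Parity of crossings → odd ⇒ inside.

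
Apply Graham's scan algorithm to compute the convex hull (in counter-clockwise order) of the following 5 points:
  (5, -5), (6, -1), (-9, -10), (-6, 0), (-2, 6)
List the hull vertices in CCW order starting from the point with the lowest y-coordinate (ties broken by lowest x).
Hull (CCW) = [(-9, -10), (5, -5), (6, -1), (-2, 6), (-6, 0)]

Graham scan procedure:
  1. Find the pivot p₀ = point with lowest y (tie → lowest x): (-9, -10).
  2. Sort the remaining points by polar angle around p₀.
  3. Walk through sorted points, maintaining a stack; pop the top while the last three entries make a non-left turn (cross product ≤ 0).
  4. Final stack is the convex hull in CCW order: (-9, -10), (5, -5), (6, -1), (-2, 6), (-6, 0).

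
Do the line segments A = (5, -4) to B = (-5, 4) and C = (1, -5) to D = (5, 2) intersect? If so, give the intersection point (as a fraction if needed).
Yes; intersection at (45/17, -36/17) (t = 4/17 on AB, s = 7/17 on CD)

Parametrize AB as A + t(B − A) = (5 + -10 t, -4 + 8 t) and CD as C + s(D − C) = (1 + 4 s, -5 + 7 s). Solve the linear system for (t, s). Determinant = 102 ≠ 0, so a unique intersection of the containing lines exists. Solution: t = 4/17, s = 7/17 — both in [0, 1], so the segments cross. Intersection point: (45/17, -36/17).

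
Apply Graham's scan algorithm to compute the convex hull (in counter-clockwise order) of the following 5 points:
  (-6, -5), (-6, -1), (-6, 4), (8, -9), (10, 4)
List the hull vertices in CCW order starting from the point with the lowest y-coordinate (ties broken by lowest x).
Hull (CCW) = [(8, -9), (10, 4), (-6, 4), (-6, -5)]

Graham scan procedure:
  1. Find the pivot p₀ = point with lowest y (tie → lowest x): (8, -9).
  2. Sort the remaining points by polar angle around p₀.
  3. Walk through sorted points, maintaining a stack; pop the top while the last three entries make a non-left turn (cross product ≤ 0).
  4. Final stack is the convex hull in CCW order: (8, -9), (10, 4), (-6, 4), (-6, -5).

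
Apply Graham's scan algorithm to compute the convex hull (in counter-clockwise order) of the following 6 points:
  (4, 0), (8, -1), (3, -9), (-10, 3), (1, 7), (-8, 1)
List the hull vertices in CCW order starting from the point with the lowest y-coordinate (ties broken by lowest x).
Hull (CCW) = [(3, -9), (8, -1), (1, 7), (-10, 3), (-8, 1)]

Graham scan procedure:
  1. Find the pivot p₀ = point with lowest y (tie → lowest x): (3, -9).
  2. Sort the remaining points by polar angle around p₀.
  3. Walk through sorted points, maintaining a stack; pop the top while the last three entries make a non-left turn (cross product ≤ 0).
  4. Final stack is the convex hull in CCW order: (3, -9), (8, -1), (1, 7), (-10, 3), (-8, 1).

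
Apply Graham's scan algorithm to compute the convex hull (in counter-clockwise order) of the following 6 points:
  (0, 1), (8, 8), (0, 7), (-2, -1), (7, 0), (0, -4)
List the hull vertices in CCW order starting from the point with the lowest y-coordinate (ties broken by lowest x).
Hull (CCW) = [(0, -4), (7, 0), (8, 8), (0, 7), (-2, -1)]

Graham scan procedure:
  1. Find the pivot p₀ = point with lowest y (tie → lowest x): (0, -4).
  2. Sort the remaining points by polar angle around p₀.
  3. Walk through sorted points, maintaining a stack; pop the top while the last three entries make a non-left turn (cross product ≤ 0).
  4. Final stack is the convex hull in CCW order: (0, -4), (7, 0), (8, 8), (0, 7), (-2, -1).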